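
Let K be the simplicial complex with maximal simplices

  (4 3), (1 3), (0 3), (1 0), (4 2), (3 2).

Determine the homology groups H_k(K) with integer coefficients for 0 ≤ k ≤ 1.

K has 5 vertices, 6 edges.
rank ∂_0 = 0, rank ∂_1 = 4 ⇒ b_0 = 5 − 0 − 4 = 1; all invariant factors of ∂_1 are 1 so no torsion. So H_0 ≅ Z.
rank ∂_1 = 4, rank ∂_2 = 0 ⇒ b_1 = 6 − 4 − 0 = 2. So H_1 ≅ Z^2.

H_0 = Z,  H_1 = Z^2.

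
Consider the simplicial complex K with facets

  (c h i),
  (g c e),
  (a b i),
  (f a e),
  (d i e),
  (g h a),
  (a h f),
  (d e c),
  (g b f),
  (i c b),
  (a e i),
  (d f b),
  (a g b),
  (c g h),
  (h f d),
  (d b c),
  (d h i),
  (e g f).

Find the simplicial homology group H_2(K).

H_2 ≅ 0.

Fix the vertex order a < b < c < d < e < f < g < h < i and write every simplex with vertices in increasing order. Then dim K = 2 and the simplices of K are:

  0-simplices (9): a, b, c, d, e, f, g, h, i
  1-simplices (27): ab, ae, af, ag, ah, ai, bc, bd, bf, bg, bi, cd, ce, cg, ch, ci, de, df, dh, di, ef, eg, ei, fg, fh, gh, hi
  2-simplices (18): abg, abi, aef, aei, afh, agh, bcd, bci, bdf, bfg, cde, ceg, cgh, chi, dei, dfh, dhi, efg

Hence C_0 ≅ Z^9, C_1 ≅ Z^27, C_2 ≅ Z^18.

∂_1: C_1 → C_0 sends each edge [p,q] (with p < q) to q − p.
The resulting 9×27 matrix has rank 8, and its Smith normal form has invariant factors (1,1,1,1,1,1,1,1).

The boundary map ∂_2: C_2 → C_1 acts by ∂[p,q,r] = [q,r] − [p,r] + [p,q]. For instance
  ∂agh = gh − ah + ag,
  ∂cde = de − ce + cd.
This gives a 27×18 integer matrix of rank 18; reducing to Smith normal form yields diagonal entries (1,1,1,1,1,1,1,1,1,1,1,1,1,1,1,1,1,2).

Reading off H_k = ker ∂_k / im ∂_{k+1}:

  H_2: rank ker ∂_2 − rank ∂_3 = (18 − 18) − 0 = 0, and there is no ∂_3, so H_2 = 0.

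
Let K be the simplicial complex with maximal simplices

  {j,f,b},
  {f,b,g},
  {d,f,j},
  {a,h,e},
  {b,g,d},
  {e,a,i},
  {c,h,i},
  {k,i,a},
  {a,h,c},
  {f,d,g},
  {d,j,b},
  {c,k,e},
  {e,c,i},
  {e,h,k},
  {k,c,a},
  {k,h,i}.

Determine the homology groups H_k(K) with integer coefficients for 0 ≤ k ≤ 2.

Take the total order a < b < c < d < e < f < g < h < i < j < k on the vertex set. Then K (dimension 2) consists of the simplices:

  0-simplices (11): a, b, c, d, e, f, g, h, i, j, k
  1-simplices (24): ac, ae, ah, ai, ak, bd, bf, bg, bj, ce, ch, ci, ck, df, dg, dj, eh, ei, ek, fg, fj, hi, hk, ik
  2-simplices (16): ach, ack, aeh, aei, aik, bdg, bdj, bfg, bfj, cei, cek, chi, dfg, dfj, ehk, hik

Hence C_0 ≅ Z^11, C_1 ≅ Z^24, C_2 ≅ Z^16.

Boundary ∂_1: C_1 → C_0 is given by ∂[p,q] = [q] − [p]. For instance
  ∂ac = c − a.
The resulting 11×24 matrix has rank 9, and its Smith normal form has invariant factors (1,1,1,1,1,1,1,1,1).

Boundary ∂_2: C_2 → C_1 maps a triangle to the signed sum of its edges. For instance
  ∂ack = ck − ak + ac,
  ∂bdg = dg − bg + bd.
The resulting 24×16 matrix has rank 15, and its Smith normal form has invariant factors (1,1,1,1,1,1,1,1,1,1,1,1,1,1,2).

Now H_k = ker ∂_k / im ∂_{k+1}, so:

  H_0: rank C_0 − rank ∂_1 = 11 − 9 = 2, and the invariant factors of ∂_1 are all 1, so H_0 ≅ Z^2.
  H_1: rank ker ∂_1 − rank ∂_2 = (24 − 9) − 15 = 0, and ∂_2 has invariant factor 2 > 1, so H_1 ≅ Z/2.
  H_2: rank ker ∂_2 − rank ∂_3 = (16 − 15) − 0 = 1, and there is no ∂_3, so H_2 ≅ Z.

As a check, the Euler characteristic is 11 − 24 + 16 = 3, which agrees with 2 − 0 + 1 = 3.
(K is a triangulation of the disjoint union of the 2-sphere S^2 and the real projective plane RP^2.)

H_0 ≅ Z^2,  H_1 ≅ Z/2,  H_2 ≅ Z.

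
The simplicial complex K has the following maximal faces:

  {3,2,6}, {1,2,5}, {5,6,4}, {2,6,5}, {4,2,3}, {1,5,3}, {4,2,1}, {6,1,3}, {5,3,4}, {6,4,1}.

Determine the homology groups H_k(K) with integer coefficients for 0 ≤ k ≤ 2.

Fix the vertex order 1 < 2 < 3 < 4 < 5 < 6 and write every simplex with vertices in increasing order. Then dim K = 2 and the simplices of K are:

  0-simplices (6): [1], [2], [3], [4], [5], [6]
  1-simplices (15): [1,2], [1,3], [1,4], [1,5], [1,6], [2,3], [2,4], [2,5], [2,6], [3,4], [3,5], [3,6], [4,5], [4,6], [5,6]
  2-simplices (10): [1,2,4], [1,2,5], [1,3,5], [1,3,6], [1,4,6], [2,3,4], [2,3,6], [2,5,6], [3,4,5], [4,5,6]

so the chain groups are C_0 ≅ Z^6, C_1 ≅ Z^15, C_2 ≅ Z^10.

The boundary map ∂_1: C_1 → C_0 sends each edge [p,q] (with p < q) to q − p.
The resulting 6×15 matrix has rank 5, and its Smith normal form has invariant factors (1,1,1,1,1).

∂_2: C_2 → C_1 sends each 2-simplex [p,q,r] to [q,r] − [p,r] + [p,q]. For instance
  ∂[1,3,5] = [3,5] − [1,5] + [1,3],
  ∂[1,4,6] = [4,6] − [1,6] + [1,4].
As a 15×10 matrix over Z this has rank 10, with invariant factors (1,1,1,1,1,1,1,1,1,2).

From H_k ≅ ker(∂_k) / im(∂_{k+1}) we obtain:

  H_0: rank C_0 − rank ∂_1 = 6 − 5 = 1, and the invariant factors of ∂_1 are all 1, so H_0 ≅ Z.
  H_1: rank ker ∂_1 − rank ∂_2 = (15 − 5) − 10 = 0, and ∂_2 has invariant factor 2 > 1, so H_1 ≅ Z_2.
  H_2: rank ker ∂_2 − rank ∂_3 = (10 − 10) − 0 = 0, and there is no ∂_3, so H_2 ≅ 0.

As a check, the Euler characteristic is 6 − 15 + 10 = 1, which agrees with 1 − 0 + 0 = 1.

H_0 ≅ Z,  H_1 ≅ Z_2,  H_2 = 0.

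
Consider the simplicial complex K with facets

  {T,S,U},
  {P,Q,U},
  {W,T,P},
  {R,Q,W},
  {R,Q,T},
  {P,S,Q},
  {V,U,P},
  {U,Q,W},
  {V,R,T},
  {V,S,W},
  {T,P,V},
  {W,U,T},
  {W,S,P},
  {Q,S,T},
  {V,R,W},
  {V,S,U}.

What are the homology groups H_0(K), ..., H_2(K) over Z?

H_0 ≅ Z,  H_1 ≅ Z^2,  H_2 ≅ Z.

Fix the vertex order P < Q < R < S < T < U < V < W and write every simplex with vertices in increasing order. Then dim K = 2 and the simplices of K are:

  0-simplices (8): P, Q, R, S, T, U, V, W
  1-simplices (24): PQ, PS, PT, PU, PV, PW, QR, QS, QT, QU, QW, RT, RV, RW, ST, SU, SV, SW, TU, TV, TW, UV, UW, VW
  2-simplices (16): PQS, PQU, PSW, PTV, PTW, PUV, QRT, QRW, QST, QUW, RTV, RVW, STU, SUV, SVW, TUW

so the chain groups are C_0 ≅ Z^8, C_1 ≅ Z^24, C_2 ≅ Z^16.

Boundary ∂_1: C_1 → C_0 maps an edge to its endpoints' difference, ∂[p,q] = q − p. For instance
  ∂UV = V − U.
The 8×24 boundary matrix has rank 7 and Smith normal form diag(1,1,1,1,1,1,1).

The boundary map ∂_2: C_2 → C_1 maps a triangle to the signed sum of its edges. For instance
  ∂PQS = QS − PS + PQ,
  ∂QUW = UW − QW + QU.
The 24×16 boundary matrix has rank 15 and Smith normal form diag(1,1,1,1,1,1,1,1,1,1,1,1,1,1,1).

Computing H_k = (kernel of ∂_k) / (image of ∂_{k+1}):

  H_0: rank C_0 − rank ∂_1 = 8 − 7 = 1, and the invariant factors of ∂_1 are all 1, so H_0 = Z.
  H_1: rank ker ∂_1 − rank ∂_2 = (24 − 7) − 15 = 2, and the invariant factors of ∂_2 are all 1, so H_1 = Z^2.
  H_2: rank ker ∂_2 − rank ∂_3 = (16 − 15) − 0 = 1, and there is no ∂_3, so H_2 = Z.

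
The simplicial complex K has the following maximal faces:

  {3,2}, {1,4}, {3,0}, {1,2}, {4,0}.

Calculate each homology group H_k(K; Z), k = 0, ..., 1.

H_0 ≅ Z,  H_1 ≅ Z.

We work with the vertex ordering 0 < 1 < 2 < 3 < 4. The simplices of K, each written with vertices in increasing order, are:

  0-simplices (5): [0], [1], [2], [3], [4]
  1-simplices (5): [0,3], [0,4], [1,2], [1,4], [2,3]

giving chain groups C_0 ≅ Z^5, C_1 ≅ Z^5.

The boundary map ∂_1: C_1 → C_0 is given by ∂[p,q] = [q] − [p]. For instance
  ∂[0,4] = [4] − [0].
The 5×5 boundary matrix has rank 4 and Smith normal form diag(1,1,1,1).

From H_k ≅ ker(∂_k) / im(∂_{k+1}) we obtain:

  H_0: rank C_0 − rank ∂_1 = 5 − 4 = 1, and the invariant factors of ∂_1 are all 1, so H_0 = Z.
  H_1: rank ker ∂_1 − rank ∂_2 = (5 − 4) − 0 = 1, and there is no ∂_2, so H_1 = Z.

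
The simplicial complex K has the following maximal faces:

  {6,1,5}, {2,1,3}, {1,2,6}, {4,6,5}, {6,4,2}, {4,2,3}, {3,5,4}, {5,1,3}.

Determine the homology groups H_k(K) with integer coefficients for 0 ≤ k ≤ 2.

H_0 = Z,  H_1 = 0,  H_2 = Z.

We work with the vertex ordering 1 < 2 < 3 < 4 < 5 < 6. The simplices of K, each written with vertices in increasing order, are:

  0-simplices (6): [1], [2], [3], [4], [5], [6]
  1-simplices (12): [1,2], [1,3], [1,5], [1,6], [2,3], [2,4], [2,6], [3,4], [3,5], [4,5], [4,6], [5,6]
  2-simplices (8): [1,2,3], [1,2,6], [1,3,5], [1,5,6], [2,3,4], [2,4,6], [3,4,5], [4,5,6]

Hence C_0 ≅ Z^6, C_1 ≅ Z^12, C_2 ≅ Z^8.

The boundary map ∂_1: C_1 → C_0 sends each edge [p,q] (with p < q) to q − p.
The resulting 6×12 matrix has rank 5, and its Smith normal form has invariant factors (1,1,1,1,1).

Boundary ∂_2: C_2 → C_1 sends each 2-simplex [p,q,r] to [q,r] − [p,r] + [p,q]. For instance
  ∂[1,3,5] = [3,5] − [1,5] + [1,3],
  ∂[2,4,6] = [4,6] − [2,6] + [2,4].
The 12×8 boundary matrix has rank 7 and Smith normal form diag(1,1,1,1,1,1,1).

Now H_k = ker ∂_k / im ∂_{k+1}, so:

  H_0: rank C_0 − rank ∂_1 = 6 − 5 = 1, and the invariant factors of ∂_1 are all 1, so H_0 ≅ Z.
  H_1: rank ker ∂_1 − rank ∂_2 = (12 − 5) − 7 = 0, and the invariant factors of ∂_2 are all 1, so H_1 ≅ 0.
  H_2: rank ker ∂_2 − rank ∂_3 = (8 − 7) − 0 = 1, and there is no ∂_3, so H_2 ≅ Z.

(K is a triangulation of the 2-sphere S^2.)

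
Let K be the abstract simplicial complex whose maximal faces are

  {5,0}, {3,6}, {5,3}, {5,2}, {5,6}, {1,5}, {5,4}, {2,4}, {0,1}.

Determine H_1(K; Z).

K has 7 vertices, 9 edges.
rank ∂_1 = 6, rank ∂_2 = 0 ⇒ b_1 = 9 − 6 − 0 = 3. So H_1 ≅ Z^3.

H_1 = Z^3.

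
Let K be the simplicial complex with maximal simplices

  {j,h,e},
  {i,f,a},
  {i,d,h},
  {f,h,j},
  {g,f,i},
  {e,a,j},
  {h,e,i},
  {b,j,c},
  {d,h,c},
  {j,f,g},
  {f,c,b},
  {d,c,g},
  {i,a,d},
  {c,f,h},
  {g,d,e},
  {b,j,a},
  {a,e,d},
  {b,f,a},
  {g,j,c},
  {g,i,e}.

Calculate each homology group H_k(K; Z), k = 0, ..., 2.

H_0 = Z,  H_1 = Z ⊕ Z/2Z,  H_2 = 0.

K has 10 vertices, 30 edges, 20 triangles.
rank ∂_0 = 0, rank ∂_1 = 9 ⇒ b_0 = 10 − 0 − 9 = 1; all invariant factors of ∂_1 are 1 so no torsion. So H_0 = Z.
rank ∂_1 = 9, rank ∂_2 = 20 ⇒ b_1 = 30 − 9 − 20 = 1; ∂_2 has invariant factor(s) [2] giving torsion. So H_1 = Z ⊕ Z/2Z.
rank ∂_2 = 20, rank ∂_3 = 0 ⇒ b_2 = 20 − 20 − 0 = 0. So H_2 = 0.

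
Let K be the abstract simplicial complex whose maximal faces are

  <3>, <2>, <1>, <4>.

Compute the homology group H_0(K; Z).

H_0 ≅ Z^4.

Take the total order 1 < 2 < 3 < 4 on the vertex set. Then K (dimension 0) consists of the simplices:

  0-simplices (4): [1], [2], [3], [4]

so the chain groups are C_0 ≅ Z^4.

Now H_k = ker ∂_k / im ∂_{k+1}, so:

  H_0: rank C_0 − rank ∂_1 = 4 − 0 = 4, and there is no ∂_1, so H_0 = Z^4.

(K is a triangulation of a set of 4 points.)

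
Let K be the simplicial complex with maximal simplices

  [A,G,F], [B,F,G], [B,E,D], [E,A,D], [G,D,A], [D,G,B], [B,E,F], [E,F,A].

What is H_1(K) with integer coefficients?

Take the total order A < B < D < E < F < G on the vertex set. Then K (dimension 2) consists of the simplices:

  0-simplices (6): A, B, D, E, F, G
  1-simplices (12): AD, AE, AF, AG, BD, BE, BF, BG, DE, DG, EF, FG
  2-simplices (8): ADE, ADG, AEF, AFG, BDE, BDG, BEF, BFG

Hence C_0 ≅ Z^6, C_1 ≅ Z^12, C_2 ≅ Z^8.

The boundary map ∂_1: C_1 → C_0 maps an edge to its endpoints' difference, ∂[p,q] = q − p.
The resulting 6×12 matrix has rank 5, and its Smith normal form has invariant factors (1,1,1,1,1).

The boundary map ∂_2: C_2 → C_1 maps a triangle to the signed sum of its edges. For instance
  ∂BDG = DG − BG + BD,
  ∂BDE = DE − BE + BD.
The 12×8 boundary matrix has rank 7 and Smith normal form diag(1,1,1,1,1,1,1).

Now H_k = ker ∂_k / im ∂_{k+1}, so:

  H_1: rank ker ∂_1 − rank ∂_2 = (12 − 5) − 7 = 0, and the invariant factors of ∂_2 are all 1, so H_1 = 0.

(K is a triangulation of the 2-sphere S^2.)

H_1 ≅ 0.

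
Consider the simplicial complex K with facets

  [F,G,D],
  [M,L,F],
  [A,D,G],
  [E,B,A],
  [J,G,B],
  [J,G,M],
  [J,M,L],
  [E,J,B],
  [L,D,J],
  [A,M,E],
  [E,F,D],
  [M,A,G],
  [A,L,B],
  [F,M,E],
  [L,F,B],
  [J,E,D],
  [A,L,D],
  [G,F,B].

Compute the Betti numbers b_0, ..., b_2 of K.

Order the vertices as A < B < D < E < F < G < J < L < M. Listing each simplex with vertices in this order, K has dimension 2 with simplices:

  0-simplices (9): A, B, D, E, F, G, J, L, M
  1-simplices (27): AB, AD, AE, AG, AL, AM, BE, BF, BG, BJ, BL, DE, DF, DG, DJ, DL, EF, EJ, EM, FG, FL, FM, GJ, GM, JL, JM, LM
  2-simplices (18): ABE, ABL, ADG, ADL, AEM, AGM, BEJ, BFG, BFL, BGJ, DEF, DEJ, DFG, DJL, EFM, FLM, GJM, JLM

giving chain groups C_0 ≅ Z^9, C_1 ≅ Z^27, C_2 ≅ Z^18.

The boundary map ∂_1: C_1 → C_0 maps an edge to its endpoints' difference, ∂[p,q] = q − p.
The 9×27 boundary matrix has rank 8 and Smith normal form diag(1,1,1,1,1,1,1,1).

∂_2: C_2 → C_1 maps a triangle to the signed sum of its edges. For instance
  ∂DFG = FG − DG + DF,
  ∂EFM = FM − EM + EF.
The 27×18 boundary matrix has rank 17 and Smith normal form diag(1,1,1,1,1,1,1,1,1,1,1,1,1,1,1,1,1).

Computing H_k = (kernel of ∂_k) / (image of ∂_{k+1}):

  H_0: rank C_0 − rank ∂_1 = 9 − 8 = 1, and the invariant factors of ∂_1 are all 1, so H_0 ≅ Z.
  H_1: rank ker ∂_1 − rank ∂_2 = (27 − 8) − 17 = 2, and the invariant factors of ∂_2 are all 1, so H_1 ≅ Z^2.
  H_2: rank ker ∂_2 − rank ∂_3 = (18 − 17) − 0 = 1, and there is no ∂_3, so H_2 ≅ Z.

As a check, the Euler characteristic is 9 − 27 + 18 = 0, which agrees with 1 − 2 + 1 = 0.

Hence the Betti numbers are b_0 = 1, b_1 = 2, b_2 = 1.

b_0 = 1, b_1 = 2, b_2 = 1.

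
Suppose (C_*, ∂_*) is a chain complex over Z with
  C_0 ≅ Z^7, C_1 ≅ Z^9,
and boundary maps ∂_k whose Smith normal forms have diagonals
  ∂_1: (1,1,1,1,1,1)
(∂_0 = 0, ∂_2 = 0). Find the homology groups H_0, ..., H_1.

H_0: b_0 = 7 − 0 − 6 = 1; torsion from ∂_1 factors > 1: none. So H_0 = Z.
H_1: b_1 = 9 − 6 − 0 = 3; torsion from ∂_2 factors > 1: none. So H_1 = Z^3.

H_0 = Z,  H_1 = Z^3.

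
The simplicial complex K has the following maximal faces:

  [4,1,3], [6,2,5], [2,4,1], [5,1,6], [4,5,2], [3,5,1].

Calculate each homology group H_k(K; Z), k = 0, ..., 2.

Order the vertices as 1 < 2 < 3 < 4 < 5 < 6. Listing each simplex with vertices in this order, K has dimension 2 with simplices:

  0-simplices (6): [1], [2], [3], [4], [5], [6]
  1-simplices (12): [1,2], [1,3], [1,4], [1,5], [1,6], [2,4], [2,5], [2,6], [3,4], [3,5], [4,5], [5,6]
  2-simplices (6): [1,2,4], [1,3,4], [1,3,5], [1,5,6], [2,4,5], [2,5,6]

giving chain groups C_0 ≅ Z^6, C_1 ≅ Z^12, C_2 ≅ Z^6.

The boundary map ∂_1: C_1 → C_0 maps an edge to its endpoints' difference, ∂[p,q] = q − p. For instance
  ∂[1,5] = [5] − [1].
As a 6×12 matrix over Z this has rank 5, with invariant factors (1,1,1,1,1).

The boundary map ∂_2: C_2 → C_1 maps a triangle to the signed sum of its edges. For instance
  ∂[2,4,5] = [4,5] − [2,5] + [2,4],
  ∂[2,5,6] = [5,6] − [2,6] + [2,5].
As a 12×6 matrix over Z this has rank 6, with invariant factors (1,1,1,1,1,1).

From H_k ≅ ker(∂_k) / im(∂_{k+1}) we obtain:

  H_0: rank C_0 − rank ∂_1 = 6 − 5 = 1, and the invariant factors of ∂_1 are all 1, so H_0 ≅ Z.
  H_1: rank ker ∂_1 − rank ∂_2 = (12 − 5) − 6 = 1, and the invariant factors of ∂_2 are all 1, so H_1 ≅ Z.
  H_2: rank ker ∂_2 − rank ∂_3 = (6 − 6) − 0 = 0, and there is no ∂_3, so H_2 ≅ 0.

(K is a triangulation of the cylinder S^1 x I.)

H_0 = Z,  H_1 = Z,  H_2 = 0.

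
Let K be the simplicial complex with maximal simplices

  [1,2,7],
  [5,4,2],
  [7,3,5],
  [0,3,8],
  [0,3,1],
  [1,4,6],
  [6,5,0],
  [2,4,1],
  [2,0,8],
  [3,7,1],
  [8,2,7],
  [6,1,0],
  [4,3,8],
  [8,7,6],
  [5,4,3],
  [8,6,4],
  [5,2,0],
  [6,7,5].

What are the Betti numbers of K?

Take the total order 0 < 1 < 2 < 3 < 4 < 5 < 6 < 7 < 8 on the vertex set. Then K (dimension 2) consists of the simplices:

  0-simplices (9): [0], [1], [2], [3], [4], [5], [6], [7], [8]
  1-simplices (27): (27 of them)
  2-simplices (18): [0,1,3], [0,1,6], [0,2,5], [0,2,8], [0,3,8], [0,5,6], [1,2,4], [1,2,7], [1,3,7], [1,4,6], [2,4,5], [2,7,8], [3,4,5], [3,4,8], [3,5,7], [4,6,8], [5,6,7], [6,7,8]

Hence C_0 ≅ Z^9, C_1 ≅ Z^27, C_2 ≅ Z^18.

Boundary ∂_1: C_1 → C_0 sends each edge [p,q] (with p < q) to q − p.
The 9×27 boundary matrix has rank 8 and Smith normal form diag(1,1,1,1,1,1,1,1).

Boundary ∂_2: C_2 → C_1 sends each 2-simplex [p,q,r] to [q,r] − [p,r] + [p,q]. For instance
  ∂[0,2,5] = [2,5] − [0,5] + [0,2],
  ∂[1,2,4] = [2,4] − [1,4] + [1,2].
The 27×18 boundary matrix has rank 17 and Smith normal form diag(1,1,1,1,1,1,1,1,1,1,1,1,1,1,1,1,1).

Reading off H_k = ker ∂_k / im ∂_{k+1}:

  H_0: rank C_0 − rank ∂_1 = 9 − 8 = 1, and the invariant factors of ∂_1 are all 1, so H_0 ≅ Z.
  H_1: rank ker ∂_1 − rank ∂_2 = (27 − 8) − 17 = 2, and the invariant factors of ∂_2 are all 1, so H_1 ≅ Z^2.
  H_2: rank ker ∂_2 − rank ∂_3 = (18 − 17) − 0 = 1, and there is no ∂_3, so H_2 ≅ Z.

As a check, the Euler characteristic is 9 − 27 + 18 = 0, which agrees with 1 − 2 + 1 = 0.

Hence the Betti numbers are b_0 = 1, b_1 = 2, b_2 = 1.

b_0 = 1, b_1 = 2, b_2 = 1.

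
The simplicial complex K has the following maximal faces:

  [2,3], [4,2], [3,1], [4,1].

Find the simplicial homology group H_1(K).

We work with the vertex ordering 1 < 2 < 3 < 4. The simplices of K, each written with vertices in increasing order, are:

  0-simplices (4): [1], [2], [3], [4]
  1-simplices (4): [1,3], [1,4], [2,3], [2,4]

giving chain groups C_0 ≅ Z^4, C_1 ≅ Z^4.

∂_1: C_1 → C_0 is given by ∂[p,q] = [q] − [p]. For instance
  ∂[1,3] = [3] − [1].
As a 4×4 matrix over Z this has rank 3, with invariant factors (1,1,1).

Computing H_k = (kernel of ∂_k) / (image of ∂_{k+1}):

  H_1: rank ker ∂_1 − rank ∂_2 = (4 − 3) − 0 = 1, and there is no ∂_2, so H_1 = Z.

H_1 ≅ Z.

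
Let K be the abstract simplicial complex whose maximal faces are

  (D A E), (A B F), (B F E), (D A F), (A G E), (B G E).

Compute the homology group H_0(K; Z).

K has 6 vertices, 12 edges, 6 triangles.
rank ∂_0 = 0, rank ∂_1 = 5 ⇒ b_0 = 6 − 0 − 5 = 1; all invariant factors of ∂_1 are 1 so no torsion. So H_0 = Z.

H_0 ≅ Z.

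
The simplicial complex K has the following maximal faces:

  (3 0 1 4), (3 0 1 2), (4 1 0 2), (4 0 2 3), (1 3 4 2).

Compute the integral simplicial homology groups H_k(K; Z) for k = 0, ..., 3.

H_0 ≅ Z,  H_1 = 0,  H_2 = 0,  H_3 ≅ Z.

We work with the vertex ordering 0 < 1 < 2 < 3 < 4. The simplices of K, each written with vertices in increasing order, are:

  0-simplices (5): [0], [1], [2], [3], [4]
  1-simplices (10): [0,1], [0,2], [0,3], [0,4], [1,2], [1,3], [1,4], [2,3], [2,4], [3,4]
  2-simplices (10): [0,1,2], [0,1,3], [0,1,4], [0,2,3], [0,2,4], [0,3,4], [1,2,3], [1,2,4], [1,3,4], [2,3,4]
  3-simplices (5): [0,1,2,3], [0,1,2,4], [0,1,3,4], [0,2,3,4], [1,2,3,4]

giving chain groups C_0 ≅ Z^5, C_1 ≅ Z^10, C_2 ≅ Z^10, C_3 ≅ Z^5.

Boundary ∂_1: C_1 → C_0 sends each edge [p,q] (with p < q) to q − p. For instance
  ∂[2,3] = [3] − [2].
The resulting 5×10 matrix has rank 4, and its Smith normal form has invariant factors (1,1,1,1).

∂_2: C_2 → C_1 maps a triangle to the signed sum of its edges. For instance
  ∂[1,2,3] = [2,3] − [1,3] + [1,2],
  ∂[1,3,4] = [3,4] − [1,4] + [1,3].
As a 10×10 matrix over Z this has rank 6, with invariant factors (1,1,1,1,1,1).

Boundary ∂_3: C_3 → C_2 sends each 3-simplex σ to the alternating sum Σ_i (−1)^i (σ with its i-th vertex removed). For instance
  ∂[0,1,2,3] = [1,2,3] − [0,2,3] + [0,1,3] − [0,1,2],
  ∂[0,1,3,4] = [1,3,4] − [0,3,4] + [0,1,4] − [0,1,3].
The resulting 10×5 matrix has rank 4, and its Smith normal form has invariant factors (1,1,1,1).

From H_k ≅ ker(∂_k) / im(∂_{k+1}) we obtain:

  H_0: rank C_0 − rank ∂_1 = 5 − 4 = 1, and the invariant factors of ∂_1 are all 1, so H_0 ≅ Z.
  H_1: rank ker ∂_1 − rank ∂_2 = (10 − 4) − 6 = 0, and the invariant factors of ∂_2 are all 1, so H_1 ≅ 0.
  H_2: rank ker ∂_2 − rank ∂_3 = (10 − 6) − 4 = 0, and the invariant factors of ∂_3 are all 1, so H_2 ≅ 0.
  H_3: rank ker ∂_3 − rank ∂_4 = (5 − 4) − 0 = 1, and there is no ∂_4, so H_3 ≅ Z.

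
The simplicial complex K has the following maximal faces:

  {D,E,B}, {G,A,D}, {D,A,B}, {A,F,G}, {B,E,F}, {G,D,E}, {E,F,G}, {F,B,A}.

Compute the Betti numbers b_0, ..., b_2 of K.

b_0 = 1, b_1 = 0, b_2 = 1.

K has 6 vertices, 12 edges, 8 triangles.
rank ∂_0 = 0, rank ∂_1 = 5 ⇒ b_0 = 6 − 0 − 5 = 1; all invariant factors of ∂_1 are 1 so no torsion. So H_0 ≅ Z.
rank ∂_1 = 5, rank ∂_2 = 7 ⇒ b_1 = 12 − 5 − 7 = 0; all invariant factors of ∂_2 are 1 so no torsion. So H_1 ≅ 0.
rank ∂_2 = 7, rank ∂_3 = 0 ⇒ b_2 = 8 − 7 − 0 = 1. So H_2 ≅ Z.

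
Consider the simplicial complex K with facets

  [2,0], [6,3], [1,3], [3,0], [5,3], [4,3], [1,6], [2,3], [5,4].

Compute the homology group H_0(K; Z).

Take the total order 0 < 1 < 2 < 3 < 4 < 5 < 6 on the vertex set. Then K (dimension 1) consists of the simplices:

  0-simplices (7): [0], [1], [2], [3], [4], [5], [6]
  1-simplices (9): [0,2], [0,3], [1,3], [1,6], [2,3], [3,4], [3,5], [3,6], [4,5]

giving chain groups C_0 ≅ Z^7, C_1 ≅ Z^9.

Boundary ∂_1: C_1 → C_0 is given by ∂[p,q] = [q] − [p].
The resulting 7×9 matrix has rank 6, and its Smith normal form has invariant factors (1,1,1,1,1,1).

Reading off H_k = ker ∂_k / im ∂_{k+1}:

  H_0: rank C_0 − rank ∂_1 = 7 − 6 = 1, and the invariant factors of ∂_1 are all 1, so H_0 ≅ Z.

(K is a triangulation of a wedge of 3 circles.)

H_0 ≅ Z.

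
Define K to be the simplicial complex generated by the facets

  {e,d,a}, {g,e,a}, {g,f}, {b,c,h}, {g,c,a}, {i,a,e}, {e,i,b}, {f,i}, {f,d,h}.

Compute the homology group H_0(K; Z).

We work with the vertex ordering a < b < c < d < e < f < g < h < i. The simplices of K, each written with vertices in increasing order, are:

  0-simplices (9): a, b, c, d, e, f, g, h, i
  1-simplices (19): ac, ad, ae, ag, ai, bc, be, bh, bi, cg, ch, de, df, dh, eg, ei, fg, fh, fi
  2-simplices (7): acg, ade, aeg, aei, bch, bei, dfh

so the chain groups are C_0 ≅ Z^9, C_1 ≅ Z^19, C_2 ≅ Z^7.

Boundary ∂_1: C_1 → C_0 sends each edge [p,q] (with p < q) to q − p. For instance
  ∂fh = h − f.
The resulting 9×19 matrix has rank 8, and its Smith normal form has invariant factors (1,1,1,1,1,1,1,1).

∂_2: C_2 → C_1 maps a triangle to the signed sum of its edges. For instance
  ∂aei = ei − ai + ae,
  ∂bch = ch − bh + bc.
The 19×7 boundary matrix has rank 7 and Smith normal form diag(1,1,1,1,1,1,1).

From H_k ≅ ker(∂_k) / im(∂_{k+1}) we obtain:

  H_0: rank C_0 − rank ∂_1 = 9 − 8 = 1, and the invariant factors of ∂_1 are all 1, so H_0 ≅ Z.

H_0 = Z.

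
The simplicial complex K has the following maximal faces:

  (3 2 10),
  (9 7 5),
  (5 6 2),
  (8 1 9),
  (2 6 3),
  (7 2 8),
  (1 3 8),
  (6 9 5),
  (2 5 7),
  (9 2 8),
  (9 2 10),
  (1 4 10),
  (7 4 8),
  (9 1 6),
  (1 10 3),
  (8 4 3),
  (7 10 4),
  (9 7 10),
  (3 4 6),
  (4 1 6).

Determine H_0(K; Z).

H_0 = Z.

Order the vertices as 1 < 2 < 3 < 4 < 5 < 6 < 7 < 8 < 9 < 10. Listing each simplex with vertices in this order, K has dimension 2 with simplices:

  0-simplices (10): [1], [2], [3], [4], [5], [6], [7], [8], [9], [10]
  1-simplices (30): (30 of them)
  2-simplices (20): (20 of them)

so the chain groups are C_0 ≅ Z^10, C_1 ≅ Z^30, C_2 ≅ Z^20.

Boundary ∂_1: C_1 → C_0 is given by ∂[p,q] = [q] − [p].
This gives a 10×30 integer matrix of rank 9; reducing to Smith normal form yields diagonal entries (1,1,1,1,1,1,1,1,1).

The boundary map ∂_2: C_2 → C_1 maps a triangle to the signed sum of its edges. For instance
  ∂[2,9,10] = [9,10] − [2,10] + [2,9],
  ∂[2,5,6] = [5,6] − [2,6] + [2,5].
As a 30×20 matrix over Z this has rank 20, with invariant factors (1,1,1,1,1,1,1,1,1,1,1,1,1,1,1,1,1,1,1,2).

Computing H_k = (kernel of ∂_k) / (image of ∂_{k+1}):

  H_0: rank C_0 − rank ∂_1 = 10 − 9 = 1, and the invariant factors of ∂_1 are all 1, so H_0 ≅ Z.

(K is a triangulation of the Klein bottle.)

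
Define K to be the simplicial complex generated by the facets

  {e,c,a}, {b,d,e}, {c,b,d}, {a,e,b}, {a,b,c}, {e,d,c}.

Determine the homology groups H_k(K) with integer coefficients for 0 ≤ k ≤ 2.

Take the total order a < b < c < d < e on the vertex set. Then K (dimension 2) consists of the simplices:

  0-simplices (5): a, b, c, d, e
  1-simplices (9): ab, ac, ae, bc, bd, be, cd, ce, de
  2-simplices (6): abc, abe, ace, bcd, bde, cde

Hence C_0 ≅ Z^5, C_1 ≅ Z^9, C_2 ≅ Z^6.

∂_1: C_1 → C_0 maps an edge to its endpoints' difference, ∂[p,q] = q − p. For instance
  ∂ae = e − a.
The resulting 5×9 matrix has rank 4, and its Smith normal form has invariant factors (1,1,1,1).

∂_2: C_2 → C_1 sends each 2-simplex [p,q,r] to [q,r] − [p,r] + [p,q]. For instance
  ∂bcd = cd − bd + bc,
  ∂cde = de − ce + cd.
This gives a 9×6 integer matrix of rank 5; reducing to Smith normal form yields diagonal entries (1,1,1,1,1).

Computing H_k = (kernel of ∂_k) / (image of ∂_{k+1}):

  H_0: rank C_0 − rank ∂_1 = 5 − 4 = 1, and the invariant factors of ∂_1 are all 1, so H_0 = Z.
  H_1: rank ker ∂_1 − rank ∂_2 = (9 − 4) − 5 = 0, and the invariant factors of ∂_2 are all 1, so H_1 = 0.
  H_2: rank ker ∂_2 − rank ∂_3 = (6 − 5) − 0 = 1, and there is no ∂_3, so H_2 = Z.

(K is a triangulation of the 2-sphere S^2.)

H_0 ≅ Z,  H_1 = 0,  H_2 ≅ Z.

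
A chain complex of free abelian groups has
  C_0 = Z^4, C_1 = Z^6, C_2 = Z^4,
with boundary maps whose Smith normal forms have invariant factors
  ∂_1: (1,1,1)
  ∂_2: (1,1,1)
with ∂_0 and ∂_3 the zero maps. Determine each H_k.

H_0 ≅ Z,  H_1 = 0,  H_2 ≅ Z.

H_0: b_0 = 4 − 0 − 3 = 1; torsion from ∂_1 factors > 1: none. So H_0 ≅ Z.
H_1: b_1 = 6 − 3 − 3 = 0; torsion from ∂_2 factors > 1: none. So H_1 ≅ 0.
H_2: b_2 = 4 − 3 − 0 = 1; torsion from ∂_3 factors > 1: none. So H_2 ≅ Z.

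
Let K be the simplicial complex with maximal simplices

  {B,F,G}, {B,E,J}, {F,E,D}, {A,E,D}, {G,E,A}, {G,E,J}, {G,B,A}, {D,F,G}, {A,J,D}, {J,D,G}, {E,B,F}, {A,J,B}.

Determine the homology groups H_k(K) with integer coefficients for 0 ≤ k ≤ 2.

H_0 = Z,  H_1 = Z/2,  H_2 = 0.

Order the vertices as A < B < D < E < F < G < J. Listing each simplex with vertices in this order, K has dimension 2 with simplices:

  0-simplices (7): A, B, D, E, F, G, J
  1-simplices (18): AB, AD, AE, AG, AJ, BE, BF, BG, BJ, DE, DF, DG, DJ, EF, EG, EJ, FG, GJ
  2-simplices (12): ABG, ABJ, ADE, ADJ, AEG, BEF, BEJ, BFG, DEF, DFG, DGJ, EGJ

giving chain groups C_0 ≅ Z^7, C_1 ≅ Z^18, C_2 ≅ Z^12.

∂_1: C_1 → C_0 sends each edge [p,q] (with p < q) to q − p. For instance
  ∂DJ = J − D.
This gives a 7×18 integer matrix of rank 6; reducing to Smith normal form yields diagonal entries (1,1,1,1,1,1).

The boundary map ∂_2: C_2 → C_1 sends each 2-simplex [p,q,r] to [q,r] − [p,r] + [p,q]. For instance
  ∂BEF = EF − BF + BE,
  ∂DGJ = GJ − DJ + DG.
The 18×12 boundary matrix has rank 12 and Smith normal form diag(1,1,1,1,1,1,1,1,1,1,1,2).

From H_k ≅ ker(∂_k) / im(∂_{k+1}) we obtain:

  H_0: rank C_0 − rank ∂_1 = 7 − 6 = 1, and the invariant factors of ∂_1 are all 1, so H_0 = Z.
  H_1: rank ker ∂_1 − rank ∂_2 = (18 − 6) − 12 = 0, and ∂_2 has invariant factor 2 > 1, so H_1 = Z/2.
  H_2: rank ker ∂_2 − rank ∂_3 = (12 − 12) − 0 = 0, and there is no ∂_3, so H_2 = 0.

As a check, the Euler characteristic is 7 − 18 + 12 = 1, which agrees with 1 − 0 + 0 = 1.
(K is a triangulation of the real projective plane RP^2.)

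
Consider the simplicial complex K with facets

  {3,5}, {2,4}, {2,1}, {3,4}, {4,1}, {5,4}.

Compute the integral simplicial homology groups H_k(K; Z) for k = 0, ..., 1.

Take the total order 1 < 2 < 3 < 4 < 5 on the vertex set. Then K (dimension 1) consists of the simplices:

  0-simplices (5): [1], [2], [3], [4], [5]
  1-simplices (6): [1,2], [1,4], [2,4], [3,4], [3,5], [4,5]

so the chain groups are C_0 ≅ Z^5, C_1 ≅ Z^6.

Boundary ∂_1: C_1 → C_0 is given by ∂[p,q] = [q] − [p].
This gives a 5×6 integer matrix of rank 4; reducing to Smith normal form yields diagonal entries (1,1,1,1).

Computing H_k = (kernel of ∂_k) / (image of ∂_{k+1}):

  H_0: rank C_0 − rank ∂_1 = 5 − 4 = 1, and the invariant factors of ∂_1 are all 1, so H_0 = Z.
  H_1: rank ker ∂_1 − rank ∂_2 = (6 − 4) − 0 = 2, and there is no ∂_2, so H_1 = Z^2.

As a check, the Euler characteristic is 5 − 6 = -1, which agrees with 1 − 2 = -1.
(K is a triangulation of a wedge of 2 circles.)

H_0 ≅ Z,  H_1 ≅ Z^2.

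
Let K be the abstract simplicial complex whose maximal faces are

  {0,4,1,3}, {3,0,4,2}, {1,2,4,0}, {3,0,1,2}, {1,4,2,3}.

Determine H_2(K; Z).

Order the vertices as 0 < 1 < 2 < 3 < 4. Listing each simplex with vertices in this order, K has dimension 3 with simplices:

  0-simplices (5): [0], [1], [2], [3], [4]
  1-simplices (10): [0,1], [0,2], [0,3], [0,4], [1,2], [1,3], [1,4], [2,3], [2,4], [3,4]
  2-simplices (10): [0,1,2], [0,1,3], [0,1,4], [0,2,3], [0,2,4], [0,3,4], [1,2,3], [1,2,4], [1,3,4], [2,3,4]
  3-simplices (5): [0,1,2,3], [0,1,2,4], [0,1,3,4], [0,2,3,4], [1,2,3,4]

so the chain groups are C_0 ≅ Z^5, C_1 ≅ Z^10, C_2 ≅ Z^10, C_3 ≅ Z^5.

∂_1: C_1 → C_0 is given by ∂[p,q] = [q] − [p]. For instance
  ∂[0,3] = [3] − [0].
The 5×10 boundary matrix has rank 4 and Smith normal form diag(1,1,1,1).

The boundary map ∂_2: C_2 → C_1 maps a triangle to the signed sum of its edges. For instance
  ∂[0,2,3] = [2,3] − [0,3] + [0,2],
  ∂[0,2,4] = [2,4] − [0,4] + [0,2].
The resulting 10×10 matrix has rank 6, and its Smith normal form has invariant factors (1,1,1,1,1,1).

The boundary map ∂_3: C_3 → C_2 sends each 3-simplex σ to the alternating sum Σ_i (−1)^i (σ with its i-th vertex removed). For instance
  ∂[0,1,3,4] = [1,3,4] − [0,3,4] + [0,1,4] − [0,1,3],
  ∂[0,2,3,4] = [2,3,4] − [0,3,4] + [0,2,4] − [0,2,3].
The 10×5 boundary matrix has rank 4 and Smith normal form diag(1,1,1,1).

Reading off H_k = ker ∂_k / im ∂_{k+1}:

  H_2: rank ker ∂_2 − rank ∂_3 = (10 − 6) − 4 = 0, and the invariant factors of ∂_3 are all 1, so H_2 = 0.

H_2 = 0.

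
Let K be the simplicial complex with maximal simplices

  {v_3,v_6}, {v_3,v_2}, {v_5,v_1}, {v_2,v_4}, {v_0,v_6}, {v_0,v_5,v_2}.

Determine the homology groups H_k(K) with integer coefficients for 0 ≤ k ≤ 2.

Order the vertices as v_0 < v_1 < v_2 < v_3 < v_4 < v_5 < v_6. Listing each simplex with vertices in this order, K has dimension 2 with simplices:

  0-simplices (7): [v_0], [v_1], [v_2], [v_3], [v_4], [v_5], [v_6]
  1-simplices (8): [v_0,v_2], [v_0,v_5], [v_0,v_6], [v_1,v_5], [v_2,v_3], [v_2,v_4], [v_2,v_5], [v_3,v_6]
  2-simplices (1): [v_0,v_2,v_5]

Hence C_0 ≅ Z^7, C_1 ≅ Z^8, C_2 ≅ Z^1.

The boundary map ∂_1: C_1 → C_0 sends each edge [p,q] (with p < q) to q − p.
The 7×8 boundary matrix has rank 6 and Smith normal form diag(1,1,1,1,1,1).

The boundary map ∂_2: C_2 → C_1 sends each 2-simplex [p,q,r] to [q,r] − [p,r] + [p,q]. For instance
  ∂[v_0,v_2,v_5] = [v_2,v_5] − [v_0,v_5] + [v_0,v_2].
The 8×1 boundary matrix has rank 1 and Smith normal form diag(1).

Reading off H_k = ker ∂_k / im ∂_{k+1}:

  H_0: rank C_0 − rank ∂_1 = 7 − 6 = 1, and the invariant factors of ∂_1 are all 1, so H_0 ≅ Z.
  H_1: rank ker ∂_1 − rank ∂_2 = (8 − 6) − 1 = 1, and the invariant factors of ∂_2 are all 1, so H_1 ≅ Z.
  H_2: rank ker ∂_2 − rank ∂_3 = (1 − 1) − 0 = 0, and there is no ∂_3, so H_2 ≅ 0.

H_0 ≅ Z,  H_1 ≅ Z,  H_2 = 0.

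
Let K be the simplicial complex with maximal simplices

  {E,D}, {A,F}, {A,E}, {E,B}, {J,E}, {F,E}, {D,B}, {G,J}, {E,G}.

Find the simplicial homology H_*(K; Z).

Take the total order A < B < D < E < F < G < J on the vertex set. Then K (dimension 1) consists of the simplices:

  0-simplices (7): A, B, D, E, F, G, J
  1-simplices (9): AE, AF, BD, BE, DE, EF, EG, EJ, GJ

giving chain groups C_0 ≅ Z^7, C_1 ≅ Z^9.

The boundary map ∂_1: C_1 → C_0 sends each edge [p,q] (with p < q) to q − p. For instance
  ∂BE = E − B.
The 7×9 boundary matrix has rank 6 and Smith normal form diag(1,1,1,1,1,1).

From H_k ≅ ker(∂_k) / im(∂_{k+1}) we obtain:

  H_0: rank C_0 − rank ∂_1 = 7 − 6 = 1, and the invariant factors of ∂_1 are all 1, so H_0 ≅ Z.
  H_1: rank ker ∂_1 − rank ∂_2 = (9 − 6) − 0 = 3, and there is no ∂_2, so H_1 ≅ Z^3.

As a check, the Euler characteristic is 7 − 9 = -2, which agrees with 1 − 3 = -2.

H_0 ≅ Z,  H_1 ≅ Z^3.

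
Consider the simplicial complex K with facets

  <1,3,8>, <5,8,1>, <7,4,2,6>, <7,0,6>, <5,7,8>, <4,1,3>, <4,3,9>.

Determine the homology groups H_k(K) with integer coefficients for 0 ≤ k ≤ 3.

K has 10 vertices, 19 edges, 10 triangles, 1 3-simplex.
rank ∂_0 = 0, rank ∂_1 = 9 ⇒ b_0 = 10 − 0 − 9 = 1; all invariant factors of ∂_1 are 1 so no torsion. So H_0 = Z.
rank ∂_1 = 9, rank ∂_2 = 9 ⇒ b_1 = 19 − 9 − 9 = 1; all invariant factors of ∂_2 are 1 so no torsion. So H_1 = Z.
rank ∂_2 = 9, rank ∂_3 = 1 ⇒ b_2 = 10 − 9 − 1 = 0; all invariant factors of ∂_3 are 1 so no torsion. So H_2 = 0.
rank ∂_3 = 1, rank ∂_4 = 0 ⇒ b_3 = 1 − 1 − 0 = 0. So H_3 = 0.

H_0 = Z,  H_1 = Z,  H_2 = 0,  H_3 = 0.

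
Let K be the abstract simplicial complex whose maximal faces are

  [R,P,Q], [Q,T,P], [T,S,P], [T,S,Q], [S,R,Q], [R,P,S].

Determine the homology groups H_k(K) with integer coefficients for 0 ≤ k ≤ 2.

Take the total order P < Q < R < S < T on the vertex set. Then K (dimension 2) consists of the simplices:

  0-simplices (5): P, Q, R, S, T
  1-simplices (9): PQ, PR, PS, PT, QR, QS, QT, RS, ST
  2-simplices (6): PQR, PQT, PRS, PST, QRS, QST

giving chain groups C_0 ≅ Z^5, C_1 ≅ Z^9, C_2 ≅ Z^6.

The boundary map ∂_1: C_1 → C_0 sends each edge [p,q] (with p < q) to q − p. For instance
  ∂PR = R − P.
The 5×9 boundary matrix has rank 4 and Smith normal form diag(1,1,1,1).

The boundary map ∂_2: C_2 → C_1 maps a triangle to the signed sum of its edges. For instance
  ∂QRS = RS − QS + QR,
  ∂PQR = QR − PR + PQ.
The resulting 9×6 matrix has rank 5, and its Smith normal form has invariant factors (1,1,1,1,1).

Now H_k = ker ∂_k / im ∂_{k+1}, so:

  H_0: rank C_0 − rank ∂_1 = 5 − 4 = 1, and the invariant factors of ∂_1 are all 1, so H_0 = Z.
  H_1: rank ker ∂_1 − rank ∂_2 = (9 − 4) − 5 = 0, and the invariant factors of ∂_2 are all 1, so H_1 = 0.
  H_2: rank ker ∂_2 − rank ∂_3 = (6 − 5) − 0 = 1, and there is no ∂_3, so H_2 = Z.

H_0 ≅ Z,  H_1 = 0,  H_2 ≅ Z.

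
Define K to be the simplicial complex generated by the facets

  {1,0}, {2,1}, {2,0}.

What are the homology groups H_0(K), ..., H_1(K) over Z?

H_0 = Z,  H_1 = Z.

We work with the vertex ordering 0 < 1 < 2. The simplices of K, each written with vertices in increasing order, are:

  0-simplices (3): [0], [1], [2]
  1-simplices (3): [0,1], [0,2], [1,2]

so the chain groups are C_0 ≅ Z^3, C_1 ≅ Z^3.

The boundary map ∂_1: C_1 → C_0 is given by ∂[p,q] = [q] − [p].
This gives a 3×3 integer matrix of rank 2; reducing to Smith normal form yields diagonal entries (1,1).

Now H_k = ker ∂_k / im ∂_{k+1}, so:

  H_0: rank C_0 − rank ∂_1 = 3 − 2 = 1, and the invariant factors of ∂_1 are all 1, so H_0 = Z.
  H_1: rank ker ∂_1 − rank ∂_2 = (3 − 2) − 0 = 1, and there is no ∂_2, so H_1 = Z.

As a check, the Euler characteristic is 3 − 3 = 0, which agrees with 1 − 1 = 0.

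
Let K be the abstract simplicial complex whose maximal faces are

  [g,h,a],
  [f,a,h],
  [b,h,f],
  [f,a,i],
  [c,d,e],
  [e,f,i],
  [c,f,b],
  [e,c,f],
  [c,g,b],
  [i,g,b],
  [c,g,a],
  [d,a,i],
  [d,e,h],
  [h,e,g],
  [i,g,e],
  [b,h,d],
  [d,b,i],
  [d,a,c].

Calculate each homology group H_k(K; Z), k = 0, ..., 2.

We work with the vertex ordering a < b < c < d < e < f < g < h < i. The simplices of K, each written with vertices in increasing order, are:

  0-simplices (9): a, b, c, d, e, f, g, h, i
  1-simplices (27): ac, ad, af, ag, ah, ai, bc, bd, bf, bg, bh, bi, cd, ce, cf, cg, de, dh, di, ef, eg, eh, ei, fh, fi, gh, gi
  2-simplices (18): acd, acg, adi, afh, afi, agh, bcf, bcg, bdh, bdi, bfh, bgi, cde, cef, deh, efi, egh, egi

Hence C_0 ≅ Z^9, C_1 ≅ Z^27, C_2 ≅ Z^18.

Boundary ∂_1: C_1 → C_0 sends each edge [p,q] (with p < q) to q − p.
The 9×27 boundary matrix has rank 8 and Smith normal form diag(1,1,1,1,1,1,1,1).

∂_2: C_2 → C_1 maps a triangle to the signed sum of its edges. For instance
  ∂egh = gh − eh + eg,
  ∂cef = ef − cf + ce.
This gives a 27×18 integer matrix of rank 17; reducing to Smith normal form yields diagonal entries (1,1,1,1,1,1,1,1,1,1,1,1,1,1,1,1,1).

From H_k ≅ ker(∂_k) / im(∂_{k+1}) we obtain:

  H_0: rank C_0 − rank ∂_1 = 9 − 8 = 1, and the invariant factors of ∂_1 are all 1, so H_0 = Z.
  H_1: rank ker ∂_1 − rank ∂_2 = (27 − 8) − 17 = 2, and the invariant factors of ∂_2 are all 1, so H_1 = Z^2.
  H_2: rank ker ∂_2 − rank ∂_3 = (18 − 17) − 0 = 1, and there is no ∂_3, so H_2 = Z.

(K is a triangulation of the torus T^2.)

H_0 = Z,  H_1 = Z^2,  H_2 = Z.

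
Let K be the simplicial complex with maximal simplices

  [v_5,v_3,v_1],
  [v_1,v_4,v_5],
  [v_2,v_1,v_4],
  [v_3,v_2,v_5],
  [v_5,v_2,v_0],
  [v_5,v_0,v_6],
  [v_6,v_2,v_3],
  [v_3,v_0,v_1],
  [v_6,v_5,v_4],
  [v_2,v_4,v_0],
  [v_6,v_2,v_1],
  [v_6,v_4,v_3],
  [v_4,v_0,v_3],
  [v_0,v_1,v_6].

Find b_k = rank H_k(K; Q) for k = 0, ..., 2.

b_0 = 1, b_1 = 2, b_2 = 1.

Take the total order v_0 < v_1 < v_2 < v_3 < v_4 < v_5 < v_6 on the vertex set. Then K (dimension 2) consists of the simplices:

  0-simplices (7): [v_0], [v_1], [v_2], [v_3], [v_4], [v_5], [v_6]
  1-simplices (21): (21 of them)
  2-simplices (14): (14 of them)

so the chain groups are C_0 ≅ Z^7, C_1 ≅ Z^21, C_2 ≅ Z^14.

Boundary ∂_1: C_1 → C_0 maps an edge to its endpoints' difference, ∂[p,q] = q − p. For instance
  ∂[v_0,v_6] = [v_6] − [v_0].
The 7×21 boundary matrix has rank 6 and Smith normal form diag(1,1,1,1,1,1).

Boundary ∂_2: C_2 → C_1 maps a triangle to the signed sum of its edges. For instance
  ∂[v_1,v_2,v_6] = [v_2,v_6] − [v_1,v_6] + [v_1,v_2],
  ∂[v_2,v_3,v_5] = [v_3,v_5] − [v_2,v_5] + [v_2,v_3].
The 21×14 boundary matrix has rank 13 and Smith normal form diag(1,1,1,1,1,1,1,1,1,1,1,1,1).

Reading off H_k = ker ∂_k / im ∂_{k+1}:

  H_0: rank C_0 − rank ∂_1 = 7 − 6 = 1, and the invariant factors of ∂_1 are all 1, so H_0 = Z.
  H_1: rank ker ∂_1 − rank ∂_2 = (21 − 6) − 13 = 2, and the invariant factors of ∂_2 are all 1, so H_1 = Z^2.
  H_2: rank ker ∂_2 − rank ∂_3 = (14 − 13) − 0 = 1, and there is no ∂_3, so H_2 = Z.

Hence the Betti numbers are b_0 = 1, b_1 = 2, b_2 = 1.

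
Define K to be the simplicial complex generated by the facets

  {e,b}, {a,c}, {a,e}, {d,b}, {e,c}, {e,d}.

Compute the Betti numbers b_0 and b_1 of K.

Fix the vertex order a < b < c < d < e and write every simplex with vertices in increasing order. Then dim K = 1 and the simplices of K are:

  0-simplices (5): a, b, c, d, e
  1-simplices (6): ac, ae, bd, be, ce, de

Hence C_0 ≅ Z^5, C_1 ≅ Z^6.

The boundary map ∂_1: C_1 → C_0 sends each edge [p,q] (with p < q) to q − p. For instance
  ∂be = e − b.
As a 5×6 matrix over Z this has rank 4, with invariant factors (1,1,1,1).

From H_k ≅ ker(∂_k) / im(∂_{k+1}) we obtain:

  H_0: rank C_0 − rank ∂_1 = 5 − 4 = 1, and the invariant factors of ∂_1 are all 1, so H_0 = Z.
  H_1: rank ker ∂_1 − rank ∂_2 = (6 − 4) − 0 = 2, and there is no ∂_2, so H_1 = Z^2.

(K is a triangulation of a wedge of 2 circles.)

Hence the Betti numbers are b_0 = 1, b_1 = 2.

b_0 = 1, b_1 = 2.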